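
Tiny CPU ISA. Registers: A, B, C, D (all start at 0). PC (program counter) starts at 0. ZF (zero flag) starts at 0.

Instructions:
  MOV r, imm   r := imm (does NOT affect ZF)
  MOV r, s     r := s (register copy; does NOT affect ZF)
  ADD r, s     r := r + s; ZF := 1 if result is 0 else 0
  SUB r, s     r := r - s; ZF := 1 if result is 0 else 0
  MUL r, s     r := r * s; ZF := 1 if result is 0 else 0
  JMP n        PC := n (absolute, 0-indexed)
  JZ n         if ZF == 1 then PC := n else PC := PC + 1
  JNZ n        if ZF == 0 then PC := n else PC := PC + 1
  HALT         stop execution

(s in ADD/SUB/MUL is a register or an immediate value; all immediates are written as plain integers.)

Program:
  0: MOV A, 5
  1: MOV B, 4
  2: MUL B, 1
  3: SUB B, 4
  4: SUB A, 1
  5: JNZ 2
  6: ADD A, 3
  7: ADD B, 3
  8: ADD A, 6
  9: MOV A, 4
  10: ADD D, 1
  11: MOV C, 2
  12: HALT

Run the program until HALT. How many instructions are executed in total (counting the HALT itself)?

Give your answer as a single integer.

Answer: 29

Derivation:
Step 1: PC=0 exec 'MOV A, 5'. After: A=5 B=0 C=0 D=0 ZF=0 PC=1
Step 2: PC=1 exec 'MOV B, 4'. After: A=5 B=4 C=0 D=0 ZF=0 PC=2
Step 3: PC=2 exec 'MUL B, 1'. After: A=5 B=4 C=0 D=0 ZF=0 PC=3
Step 4: PC=3 exec 'SUB B, 4'. After: A=5 B=0 C=0 D=0 ZF=1 PC=4
Step 5: PC=4 exec 'SUB A, 1'. After: A=4 B=0 C=0 D=0 ZF=0 PC=5
Step 6: PC=5 exec 'JNZ 2'. After: A=4 B=0 C=0 D=0 ZF=0 PC=2
Step 7: PC=2 exec 'MUL B, 1'. After: A=4 B=0 C=0 D=0 ZF=1 PC=3
Step 8: PC=3 exec 'SUB B, 4'. After: A=4 B=-4 C=0 D=0 ZF=0 PC=4
Step 9: PC=4 exec 'SUB A, 1'. After: A=3 B=-4 C=0 D=0 ZF=0 PC=5
Step 10: PC=5 exec 'JNZ 2'. After: A=3 B=-4 C=0 D=0 ZF=0 PC=2
Step 11: PC=2 exec 'MUL B, 1'. After: A=3 B=-4 C=0 D=0 ZF=0 PC=3
Step 12: PC=3 exec 'SUB B, 4'. After: A=3 B=-8 C=0 D=0 ZF=0 PC=4
Step 13: PC=4 exec 'SUB A, 1'. After: A=2 B=-8 C=0 D=0 ZF=0 PC=5
Step 14: PC=5 exec 'JNZ 2'. After: A=2 B=-8 C=0 D=0 ZF=0 PC=2
Step 15: PC=2 exec 'MUL B, 1'. After: A=2 B=-8 C=0 D=0 ZF=0 PC=3
Step 16: PC=3 exec 'SUB B, 4'. After: A=2 B=-12 C=0 D=0 ZF=0 PC=4
Step 17: PC=4 exec 'SUB A, 1'. After: A=1 B=-12 C=0 D=0 ZF=0 PC=5
Step 18: PC=5 exec 'JNZ 2'. After: A=1 B=-12 C=0 D=0 ZF=0 PC=2
Step 19: PC=2 exec 'MUL B, 1'. After: A=1 B=-12 C=0 D=0 ZF=0 PC=3
Step 20: PC=3 exec 'SUB B, 4'. After: A=1 B=-16 C=0 D=0 ZF=0 PC=4
Step 21: PC=4 exec 'SUB A, 1'. After: A=0 B=-16 C=0 D=0 ZF=1 PC=5
Step 22: PC=5 exec 'JNZ 2'. After: A=0 B=-16 C=0 D=0 ZF=1 PC=6
Step 23: PC=6 exec 'ADD A, 3'. After: A=3 B=-16 C=0 D=0 ZF=0 PC=7
Step 24: PC=7 exec 'ADD B, 3'. After: A=3 B=-13 C=0 D=0 ZF=0 PC=8
Step 25: PC=8 exec 'ADD A, 6'. After: A=9 B=-13 C=0 D=0 ZF=0 PC=9
Step 26: PC=9 exec 'MOV A, 4'. After: A=4 B=-13 C=0 D=0 ZF=0 PC=10
Step 27: PC=10 exec 'ADD D, 1'. After: A=4 B=-13 C=0 D=1 ZF=0 PC=11
Step 28: PC=11 exec 'MOV C, 2'. After: A=4 B=-13 C=2 D=1 ZF=0 PC=12
Step 29: PC=12 exec 'HALT'. After: A=4 B=-13 C=2 D=1 ZF=0 PC=12 HALTED
Total instructions executed: 29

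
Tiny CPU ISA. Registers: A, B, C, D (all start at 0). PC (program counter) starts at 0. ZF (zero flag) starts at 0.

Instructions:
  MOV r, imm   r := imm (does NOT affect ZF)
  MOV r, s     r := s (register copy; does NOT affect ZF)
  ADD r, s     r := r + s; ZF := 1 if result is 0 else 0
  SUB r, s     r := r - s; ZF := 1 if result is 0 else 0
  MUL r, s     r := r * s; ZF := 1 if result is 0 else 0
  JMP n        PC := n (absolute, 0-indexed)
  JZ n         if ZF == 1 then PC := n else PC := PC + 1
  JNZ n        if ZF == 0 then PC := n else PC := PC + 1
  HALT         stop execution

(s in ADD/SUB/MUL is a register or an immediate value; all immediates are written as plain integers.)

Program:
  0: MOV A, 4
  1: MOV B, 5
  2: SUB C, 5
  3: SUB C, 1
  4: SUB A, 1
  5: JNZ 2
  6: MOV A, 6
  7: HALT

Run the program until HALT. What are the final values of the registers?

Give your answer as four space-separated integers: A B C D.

Step 1: PC=0 exec 'MOV A, 4'. After: A=4 B=0 C=0 D=0 ZF=0 PC=1
Step 2: PC=1 exec 'MOV B, 5'. After: A=4 B=5 C=0 D=0 ZF=0 PC=2
Step 3: PC=2 exec 'SUB C, 5'. After: A=4 B=5 C=-5 D=0 ZF=0 PC=3
Step 4: PC=3 exec 'SUB C, 1'. After: A=4 B=5 C=-6 D=0 ZF=0 PC=4
Step 5: PC=4 exec 'SUB A, 1'. After: A=3 B=5 C=-6 D=0 ZF=0 PC=5
Step 6: PC=5 exec 'JNZ 2'. After: A=3 B=5 C=-6 D=0 ZF=0 PC=2
Step 7: PC=2 exec 'SUB C, 5'. After: A=3 B=5 C=-11 D=0 ZF=0 PC=3
Step 8: PC=3 exec 'SUB C, 1'. After: A=3 B=5 C=-12 D=0 ZF=0 PC=4
Step 9: PC=4 exec 'SUB A, 1'. After: A=2 B=5 C=-12 D=0 ZF=0 PC=5
Step 10: PC=5 exec 'JNZ 2'. After: A=2 B=5 C=-12 D=0 ZF=0 PC=2
Step 11: PC=2 exec 'SUB C, 5'. After: A=2 B=5 C=-17 D=0 ZF=0 PC=3
Step 12: PC=3 exec 'SUB C, 1'. After: A=2 B=5 C=-18 D=0 ZF=0 PC=4
Step 13: PC=4 exec 'SUB A, 1'. After: A=1 B=5 C=-18 D=0 ZF=0 PC=5
Step 14: PC=5 exec 'JNZ 2'. After: A=1 B=5 C=-18 D=0 ZF=0 PC=2
Step 15: PC=2 exec 'SUB C, 5'. After: A=1 B=5 C=-23 D=0 ZF=0 PC=3
Step 16: PC=3 exec 'SUB C, 1'. After: A=1 B=5 C=-24 D=0 ZF=0 PC=4
Step 17: PC=4 exec 'SUB A, 1'. After: A=0 B=5 C=-24 D=0 ZF=1 PC=5
Step 18: PC=5 exec 'JNZ 2'. After: A=0 B=5 C=-24 D=0 ZF=1 PC=6
Step 19: PC=6 exec 'MOV A, 6'. After: A=6 B=5 C=-24 D=0 ZF=1 PC=7
Step 20: PC=7 exec 'HALT'. After: A=6 B=5 C=-24 D=0 ZF=1 PC=7 HALTED

Answer: 6 5 -24 0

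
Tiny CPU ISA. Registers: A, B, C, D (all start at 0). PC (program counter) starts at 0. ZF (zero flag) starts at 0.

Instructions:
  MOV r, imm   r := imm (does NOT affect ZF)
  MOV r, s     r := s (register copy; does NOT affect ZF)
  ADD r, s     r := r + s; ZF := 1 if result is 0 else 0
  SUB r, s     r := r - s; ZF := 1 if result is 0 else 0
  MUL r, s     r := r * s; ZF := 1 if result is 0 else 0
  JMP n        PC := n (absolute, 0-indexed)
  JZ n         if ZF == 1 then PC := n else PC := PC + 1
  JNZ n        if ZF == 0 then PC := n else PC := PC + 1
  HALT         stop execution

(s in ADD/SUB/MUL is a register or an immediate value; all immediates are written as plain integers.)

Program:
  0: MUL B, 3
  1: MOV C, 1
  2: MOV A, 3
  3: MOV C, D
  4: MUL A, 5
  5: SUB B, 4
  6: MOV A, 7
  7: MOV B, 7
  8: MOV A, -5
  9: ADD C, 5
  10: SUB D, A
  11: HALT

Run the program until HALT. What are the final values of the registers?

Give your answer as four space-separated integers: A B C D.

Answer: -5 7 5 5

Derivation:
Step 1: PC=0 exec 'MUL B, 3'. After: A=0 B=0 C=0 D=0 ZF=1 PC=1
Step 2: PC=1 exec 'MOV C, 1'. After: A=0 B=0 C=1 D=0 ZF=1 PC=2
Step 3: PC=2 exec 'MOV A, 3'. After: A=3 B=0 C=1 D=0 ZF=1 PC=3
Step 4: PC=3 exec 'MOV C, D'. After: A=3 B=0 C=0 D=0 ZF=1 PC=4
Step 5: PC=4 exec 'MUL A, 5'. After: A=15 B=0 C=0 D=0 ZF=0 PC=5
Step 6: PC=5 exec 'SUB B, 4'. After: A=15 B=-4 C=0 D=0 ZF=0 PC=6
Step 7: PC=6 exec 'MOV A, 7'. After: A=7 B=-4 C=0 D=0 ZF=0 PC=7
Step 8: PC=7 exec 'MOV B, 7'. After: A=7 B=7 C=0 D=0 ZF=0 PC=8
Step 9: PC=8 exec 'MOV A, -5'. After: A=-5 B=7 C=0 D=0 ZF=0 PC=9
Step 10: PC=9 exec 'ADD C, 5'. After: A=-5 B=7 C=5 D=0 ZF=0 PC=10
Step 11: PC=10 exec 'SUB D, A'. After: A=-5 B=7 C=5 D=5 ZF=0 PC=11
Step 12: PC=11 exec 'HALT'. After: A=-5 B=7 C=5 D=5 ZF=0 PC=11 HALTED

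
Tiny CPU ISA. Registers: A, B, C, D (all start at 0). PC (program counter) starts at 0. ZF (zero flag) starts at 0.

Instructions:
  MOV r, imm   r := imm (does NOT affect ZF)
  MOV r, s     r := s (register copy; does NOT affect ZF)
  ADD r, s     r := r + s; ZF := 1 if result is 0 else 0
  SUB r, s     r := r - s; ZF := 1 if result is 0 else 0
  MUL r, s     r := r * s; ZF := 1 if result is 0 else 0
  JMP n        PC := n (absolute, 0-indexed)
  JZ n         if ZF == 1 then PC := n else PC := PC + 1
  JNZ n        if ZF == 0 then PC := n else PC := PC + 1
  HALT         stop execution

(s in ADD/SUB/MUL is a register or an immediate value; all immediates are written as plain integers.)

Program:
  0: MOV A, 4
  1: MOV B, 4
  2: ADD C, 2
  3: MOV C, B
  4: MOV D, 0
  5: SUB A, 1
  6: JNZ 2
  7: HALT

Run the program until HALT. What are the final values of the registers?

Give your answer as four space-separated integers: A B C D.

Step 1: PC=0 exec 'MOV A, 4'. After: A=4 B=0 C=0 D=0 ZF=0 PC=1
Step 2: PC=1 exec 'MOV B, 4'. After: A=4 B=4 C=0 D=0 ZF=0 PC=2
Step 3: PC=2 exec 'ADD C, 2'. After: A=4 B=4 C=2 D=0 ZF=0 PC=3
Step 4: PC=3 exec 'MOV C, B'. After: A=4 B=4 C=4 D=0 ZF=0 PC=4
Step 5: PC=4 exec 'MOV D, 0'. After: A=4 B=4 C=4 D=0 ZF=0 PC=5
Step 6: PC=5 exec 'SUB A, 1'. After: A=3 B=4 C=4 D=0 ZF=0 PC=6
Step 7: PC=6 exec 'JNZ 2'. After: A=3 B=4 C=4 D=0 ZF=0 PC=2
Step 8: PC=2 exec 'ADD C, 2'. After: A=3 B=4 C=6 D=0 ZF=0 PC=3
Step 9: PC=3 exec 'MOV C, B'. After: A=3 B=4 C=4 D=0 ZF=0 PC=4
Step 10: PC=4 exec 'MOV D, 0'. After: A=3 B=4 C=4 D=0 ZF=0 PC=5
Step 11: PC=5 exec 'SUB A, 1'. After: A=2 B=4 C=4 D=0 ZF=0 PC=6
Step 12: PC=6 exec 'JNZ 2'. After: A=2 B=4 C=4 D=0 ZF=0 PC=2
Step 13: PC=2 exec 'ADD C, 2'. After: A=2 B=4 C=6 D=0 ZF=0 PC=3
Step 14: PC=3 exec 'MOV C, B'. After: A=2 B=4 C=4 D=0 ZF=0 PC=4
Step 15: PC=4 exec 'MOV D, 0'. After: A=2 B=4 C=4 D=0 ZF=0 PC=5
Step 16: PC=5 exec 'SUB A, 1'. After: A=1 B=4 C=4 D=0 ZF=0 PC=6
Step 17: PC=6 exec 'JNZ 2'. After: A=1 B=4 C=4 D=0 ZF=0 PC=2
Step 18: PC=2 exec 'ADD C, 2'. After: A=1 B=4 C=6 D=0 ZF=0 PC=3
Step 19: PC=3 exec 'MOV C, B'. After: A=1 B=4 C=4 D=0 ZF=0 PC=4
Step 20: PC=4 exec 'MOV D, 0'. After: A=1 B=4 C=4 D=0 ZF=0 PC=5
Step 21: PC=5 exec 'SUB A, 1'. After: A=0 B=4 C=4 D=0 ZF=1 PC=6
Step 22: PC=6 exec 'JNZ 2'. After: A=0 B=4 C=4 D=0 ZF=1 PC=7
Step 23: PC=7 exec 'HALT'. After: A=0 B=4 C=4 D=0 ZF=1 PC=7 HALTED

Answer: 0 4 4 0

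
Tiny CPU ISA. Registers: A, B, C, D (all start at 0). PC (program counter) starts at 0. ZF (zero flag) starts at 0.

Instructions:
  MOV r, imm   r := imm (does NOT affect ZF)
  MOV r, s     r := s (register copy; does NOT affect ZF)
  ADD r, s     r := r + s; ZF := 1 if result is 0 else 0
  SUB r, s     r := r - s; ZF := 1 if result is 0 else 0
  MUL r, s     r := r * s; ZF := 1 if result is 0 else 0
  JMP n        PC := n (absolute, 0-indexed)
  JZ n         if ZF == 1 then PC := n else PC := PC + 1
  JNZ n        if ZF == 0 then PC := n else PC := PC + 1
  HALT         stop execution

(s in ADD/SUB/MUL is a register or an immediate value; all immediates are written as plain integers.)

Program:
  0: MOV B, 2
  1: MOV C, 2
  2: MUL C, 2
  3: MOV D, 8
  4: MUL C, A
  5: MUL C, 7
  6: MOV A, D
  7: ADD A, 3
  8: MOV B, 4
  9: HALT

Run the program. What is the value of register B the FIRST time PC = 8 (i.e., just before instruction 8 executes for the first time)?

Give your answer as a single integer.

Step 1: PC=0 exec 'MOV B, 2'. After: A=0 B=2 C=0 D=0 ZF=0 PC=1
Step 2: PC=1 exec 'MOV C, 2'. After: A=0 B=2 C=2 D=0 ZF=0 PC=2
Step 3: PC=2 exec 'MUL C, 2'. After: A=0 B=2 C=4 D=0 ZF=0 PC=3
Step 4: PC=3 exec 'MOV D, 8'. After: A=0 B=2 C=4 D=8 ZF=0 PC=4
Step 5: PC=4 exec 'MUL C, A'. After: A=0 B=2 C=0 D=8 ZF=1 PC=5
Step 6: PC=5 exec 'MUL C, 7'. After: A=0 B=2 C=0 D=8 ZF=1 PC=6
Step 7: PC=6 exec 'MOV A, D'. After: A=8 B=2 C=0 D=8 ZF=1 PC=7
Step 8: PC=7 exec 'ADD A, 3'. After: A=11 B=2 C=0 D=8 ZF=0 PC=8
First time PC=8: B=2

2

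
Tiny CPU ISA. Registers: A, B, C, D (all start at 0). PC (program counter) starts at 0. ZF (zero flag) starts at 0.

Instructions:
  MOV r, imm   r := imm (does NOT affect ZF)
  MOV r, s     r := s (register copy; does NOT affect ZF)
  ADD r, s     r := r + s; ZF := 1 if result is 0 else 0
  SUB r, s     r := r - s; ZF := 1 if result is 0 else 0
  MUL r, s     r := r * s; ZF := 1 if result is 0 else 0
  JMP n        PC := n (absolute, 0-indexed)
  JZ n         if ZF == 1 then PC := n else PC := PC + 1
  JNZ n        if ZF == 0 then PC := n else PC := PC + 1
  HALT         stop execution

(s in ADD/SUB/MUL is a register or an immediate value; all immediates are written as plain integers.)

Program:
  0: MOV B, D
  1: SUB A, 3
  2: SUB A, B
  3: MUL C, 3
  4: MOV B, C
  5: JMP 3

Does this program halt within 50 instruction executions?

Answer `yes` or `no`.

Step 1: PC=0 exec 'MOV B, D'. After: A=0 B=0 C=0 D=0 ZF=0 PC=1
Step 2: PC=1 exec 'SUB A, 3'. After: A=-3 B=0 C=0 D=0 ZF=0 PC=2
Step 3: PC=2 exec 'SUB A, B'. After: A=-3 B=0 C=0 D=0 ZF=0 PC=3
Step 4: PC=3 exec 'MUL C, 3'. After: A=-3 B=0 C=0 D=0 ZF=1 PC=4
Step 5: PC=4 exec 'MOV B, C'. After: A=-3 B=0 C=0 D=0 ZF=1 PC=5
Step 6: PC=5 exec 'JMP 3'. After: A=-3 B=0 C=0 D=0 ZF=1 PC=3
Step 7: PC=3 exec 'MUL C, 3'. After: A=-3 B=0 C=0 D=0 ZF=1 PC=4
State after step 7 equals state after step 4: the program is in a cycle of length 3 and will never halt.

Answer: no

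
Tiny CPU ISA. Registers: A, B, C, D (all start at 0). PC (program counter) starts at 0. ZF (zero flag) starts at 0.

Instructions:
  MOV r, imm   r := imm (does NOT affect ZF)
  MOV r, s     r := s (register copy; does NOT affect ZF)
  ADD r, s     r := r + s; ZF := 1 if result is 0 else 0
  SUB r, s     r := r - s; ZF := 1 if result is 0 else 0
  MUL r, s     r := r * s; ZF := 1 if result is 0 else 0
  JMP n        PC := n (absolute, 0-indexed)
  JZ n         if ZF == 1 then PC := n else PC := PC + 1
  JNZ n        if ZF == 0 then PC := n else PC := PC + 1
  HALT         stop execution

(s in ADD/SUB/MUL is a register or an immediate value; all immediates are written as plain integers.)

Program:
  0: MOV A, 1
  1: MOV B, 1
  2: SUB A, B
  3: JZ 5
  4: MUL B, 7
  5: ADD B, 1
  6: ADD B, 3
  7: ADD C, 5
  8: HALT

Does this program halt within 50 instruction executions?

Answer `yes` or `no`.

Answer: yes

Derivation:
Step 1: PC=0 exec 'MOV A, 1'. After: A=1 B=0 C=0 D=0 ZF=0 PC=1
Step 2: PC=1 exec 'MOV B, 1'. After: A=1 B=1 C=0 D=0 ZF=0 PC=2
Step 3: PC=2 exec 'SUB A, B'. After: A=0 B=1 C=0 D=0 ZF=1 PC=3
Step 4: PC=3 exec 'JZ 5'. After: A=0 B=1 C=0 D=0 ZF=1 PC=5
Step 5: PC=5 exec 'ADD B, 1'. After: A=0 B=2 C=0 D=0 ZF=0 PC=6
Step 6: PC=6 exec 'ADD B, 3'. After: A=0 B=5 C=0 D=0 ZF=0 PC=7
Step 7: PC=7 exec 'ADD C, 5'. After: A=0 B=5 C=5 D=0 ZF=0 PC=8
Step 8: PC=8 exec 'HALT'. After: A=0 B=5 C=5 D=0 ZF=0 PC=8 HALTED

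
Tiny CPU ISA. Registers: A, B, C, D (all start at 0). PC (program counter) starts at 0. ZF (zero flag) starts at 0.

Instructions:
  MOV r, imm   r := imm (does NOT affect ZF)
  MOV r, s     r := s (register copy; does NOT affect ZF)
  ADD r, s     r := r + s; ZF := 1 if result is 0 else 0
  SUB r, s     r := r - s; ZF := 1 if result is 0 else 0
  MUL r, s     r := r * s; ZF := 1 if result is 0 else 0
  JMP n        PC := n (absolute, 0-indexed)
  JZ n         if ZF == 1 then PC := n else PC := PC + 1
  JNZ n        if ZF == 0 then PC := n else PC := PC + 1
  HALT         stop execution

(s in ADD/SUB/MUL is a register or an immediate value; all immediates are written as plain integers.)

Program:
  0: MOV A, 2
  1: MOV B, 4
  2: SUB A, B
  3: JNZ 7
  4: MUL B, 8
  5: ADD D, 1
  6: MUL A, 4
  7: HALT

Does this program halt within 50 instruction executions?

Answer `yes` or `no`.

Step 1: PC=0 exec 'MOV A, 2'. After: A=2 B=0 C=0 D=0 ZF=0 PC=1
Step 2: PC=1 exec 'MOV B, 4'. After: A=2 B=4 C=0 D=0 ZF=0 PC=2
Step 3: PC=2 exec 'SUB A, B'. After: A=-2 B=4 C=0 D=0 ZF=0 PC=3
Step 4: PC=3 exec 'JNZ 7'. After: A=-2 B=4 C=0 D=0 ZF=0 PC=7
Step 5: PC=7 exec 'HALT'. After: A=-2 B=4 C=0 D=0 ZF=0 PC=7 HALTED

Answer: yes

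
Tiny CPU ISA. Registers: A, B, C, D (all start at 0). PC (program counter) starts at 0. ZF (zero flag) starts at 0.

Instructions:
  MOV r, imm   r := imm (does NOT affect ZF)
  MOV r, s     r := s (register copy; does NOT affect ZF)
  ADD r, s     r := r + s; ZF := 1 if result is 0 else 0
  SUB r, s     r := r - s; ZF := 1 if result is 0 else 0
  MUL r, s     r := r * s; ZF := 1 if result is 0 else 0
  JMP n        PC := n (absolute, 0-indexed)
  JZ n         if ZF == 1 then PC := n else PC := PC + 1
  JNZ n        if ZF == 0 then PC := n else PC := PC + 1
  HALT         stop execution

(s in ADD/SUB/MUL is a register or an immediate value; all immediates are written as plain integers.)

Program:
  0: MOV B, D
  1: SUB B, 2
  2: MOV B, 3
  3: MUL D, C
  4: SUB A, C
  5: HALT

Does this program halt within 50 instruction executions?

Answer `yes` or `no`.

Step 1: PC=0 exec 'MOV B, D'. After: A=0 B=0 C=0 D=0 ZF=0 PC=1
Step 2: PC=1 exec 'SUB B, 2'. After: A=0 B=-2 C=0 D=0 ZF=0 PC=2
Step 3: PC=2 exec 'MOV B, 3'. After: A=0 B=3 C=0 D=0 ZF=0 PC=3
Step 4: PC=3 exec 'MUL D, C'. After: A=0 B=3 C=0 D=0 ZF=1 PC=4
Step 5: PC=4 exec 'SUB A, C'. After: A=0 B=3 C=0 D=0 ZF=1 PC=5
Step 6: PC=5 exec 'HALT'. After: A=0 B=3 C=0 D=0 ZF=1 PC=5 HALTED

Answer: yes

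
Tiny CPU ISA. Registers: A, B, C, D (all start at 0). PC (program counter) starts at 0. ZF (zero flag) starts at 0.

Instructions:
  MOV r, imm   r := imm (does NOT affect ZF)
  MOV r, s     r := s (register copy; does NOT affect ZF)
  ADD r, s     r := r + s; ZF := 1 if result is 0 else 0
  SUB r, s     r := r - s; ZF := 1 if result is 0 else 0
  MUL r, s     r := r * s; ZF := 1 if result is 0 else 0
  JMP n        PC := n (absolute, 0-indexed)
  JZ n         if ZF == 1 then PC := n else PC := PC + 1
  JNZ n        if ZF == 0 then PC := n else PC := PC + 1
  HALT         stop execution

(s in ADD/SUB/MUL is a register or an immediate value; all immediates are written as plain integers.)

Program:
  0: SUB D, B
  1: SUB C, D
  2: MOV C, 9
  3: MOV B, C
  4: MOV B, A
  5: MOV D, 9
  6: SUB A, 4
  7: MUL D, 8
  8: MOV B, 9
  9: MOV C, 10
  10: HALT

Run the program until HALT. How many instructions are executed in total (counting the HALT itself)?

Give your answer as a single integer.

Step 1: PC=0 exec 'SUB D, B'. After: A=0 B=0 C=0 D=0 ZF=1 PC=1
Step 2: PC=1 exec 'SUB C, D'. After: A=0 B=0 C=0 D=0 ZF=1 PC=2
Step 3: PC=2 exec 'MOV C, 9'. After: A=0 B=0 C=9 D=0 ZF=1 PC=3
Step 4: PC=3 exec 'MOV B, C'. After: A=0 B=9 C=9 D=0 ZF=1 PC=4
Step 5: PC=4 exec 'MOV B, A'. After: A=0 B=0 C=9 D=0 ZF=1 PC=5
Step 6: PC=5 exec 'MOV D, 9'. After: A=0 B=0 C=9 D=9 ZF=1 PC=6
Step 7: PC=6 exec 'SUB A, 4'. After: A=-4 B=0 C=9 D=9 ZF=0 PC=7
Step 8: PC=7 exec 'MUL D, 8'. After: A=-4 B=0 C=9 D=72 ZF=0 PC=8
Step 9: PC=8 exec 'MOV B, 9'. After: A=-4 B=9 C=9 D=72 ZF=0 PC=9
Step 10: PC=9 exec 'MOV C, 10'. After: A=-4 B=9 C=10 D=72 ZF=0 PC=10
Step 11: PC=10 exec 'HALT'. After: A=-4 B=9 C=10 D=72 ZF=0 PC=10 HALTED
Total instructions executed: 11

Answer: 11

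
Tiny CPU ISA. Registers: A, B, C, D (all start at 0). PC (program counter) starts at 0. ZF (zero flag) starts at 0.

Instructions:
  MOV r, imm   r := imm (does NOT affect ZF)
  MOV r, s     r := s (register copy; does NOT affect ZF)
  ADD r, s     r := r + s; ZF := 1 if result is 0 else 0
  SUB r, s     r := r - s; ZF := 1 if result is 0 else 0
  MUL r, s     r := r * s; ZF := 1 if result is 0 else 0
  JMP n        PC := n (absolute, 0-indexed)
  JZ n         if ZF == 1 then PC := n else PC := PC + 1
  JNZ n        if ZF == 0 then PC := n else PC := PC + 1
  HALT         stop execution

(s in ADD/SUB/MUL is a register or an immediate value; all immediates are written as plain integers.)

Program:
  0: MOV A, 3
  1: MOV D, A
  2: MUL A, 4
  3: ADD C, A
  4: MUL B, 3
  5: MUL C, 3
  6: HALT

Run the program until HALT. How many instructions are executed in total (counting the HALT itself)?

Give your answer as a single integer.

Step 1: PC=0 exec 'MOV A, 3'. After: A=3 B=0 C=0 D=0 ZF=0 PC=1
Step 2: PC=1 exec 'MOV D, A'. After: A=3 B=0 C=0 D=3 ZF=0 PC=2
Step 3: PC=2 exec 'MUL A, 4'. After: A=12 B=0 C=0 D=3 ZF=0 PC=3
Step 4: PC=3 exec 'ADD C, A'. After: A=12 B=0 C=12 D=3 ZF=0 PC=4
Step 5: PC=4 exec 'MUL B, 3'. After: A=12 B=0 C=12 D=3 ZF=1 PC=5
Step 6: PC=5 exec 'MUL C, 3'. After: A=12 B=0 C=36 D=3 ZF=0 PC=6
Step 7: PC=6 exec 'HALT'. After: A=12 B=0 C=36 D=3 ZF=0 PC=6 HALTED
Total instructions executed: 7

Answer: 7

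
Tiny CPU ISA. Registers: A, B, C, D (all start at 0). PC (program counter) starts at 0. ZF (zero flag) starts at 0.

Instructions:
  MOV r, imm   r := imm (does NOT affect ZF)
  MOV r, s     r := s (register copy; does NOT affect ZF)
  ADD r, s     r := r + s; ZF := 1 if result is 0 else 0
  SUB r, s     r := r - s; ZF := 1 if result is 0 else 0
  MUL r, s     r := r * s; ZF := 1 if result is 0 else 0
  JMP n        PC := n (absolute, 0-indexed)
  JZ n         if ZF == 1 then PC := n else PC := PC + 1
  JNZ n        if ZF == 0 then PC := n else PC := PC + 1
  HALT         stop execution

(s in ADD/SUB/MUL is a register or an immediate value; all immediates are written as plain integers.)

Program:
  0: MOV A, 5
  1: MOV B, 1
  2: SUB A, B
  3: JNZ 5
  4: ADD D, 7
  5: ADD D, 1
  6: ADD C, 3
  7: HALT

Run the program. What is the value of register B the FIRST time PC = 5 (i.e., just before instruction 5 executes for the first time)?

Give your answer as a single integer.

Step 1: PC=0 exec 'MOV A, 5'. After: A=5 B=0 C=0 D=0 ZF=0 PC=1
Step 2: PC=1 exec 'MOV B, 1'. After: A=5 B=1 C=0 D=0 ZF=0 PC=2
Step 3: PC=2 exec 'SUB A, B'. After: A=4 B=1 C=0 D=0 ZF=0 PC=3
Step 4: PC=3 exec 'JNZ 5'. After: A=4 B=1 C=0 D=0 ZF=0 PC=5
First time PC=5: B=1

1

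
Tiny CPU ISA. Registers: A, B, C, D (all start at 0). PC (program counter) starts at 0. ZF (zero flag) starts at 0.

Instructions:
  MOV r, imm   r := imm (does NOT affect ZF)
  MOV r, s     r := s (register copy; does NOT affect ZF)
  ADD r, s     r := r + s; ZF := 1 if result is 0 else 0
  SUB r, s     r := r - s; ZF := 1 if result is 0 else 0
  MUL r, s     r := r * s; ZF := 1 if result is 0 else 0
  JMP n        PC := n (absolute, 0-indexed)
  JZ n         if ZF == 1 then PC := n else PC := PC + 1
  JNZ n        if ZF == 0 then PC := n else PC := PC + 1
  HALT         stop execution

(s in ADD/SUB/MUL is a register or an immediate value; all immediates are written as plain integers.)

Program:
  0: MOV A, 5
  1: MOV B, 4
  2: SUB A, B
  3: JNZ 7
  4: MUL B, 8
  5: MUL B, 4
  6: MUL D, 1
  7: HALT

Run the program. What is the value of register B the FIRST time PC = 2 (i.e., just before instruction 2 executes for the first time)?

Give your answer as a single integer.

Step 1: PC=0 exec 'MOV A, 5'. After: A=5 B=0 C=0 D=0 ZF=0 PC=1
Step 2: PC=1 exec 'MOV B, 4'. After: A=5 B=4 C=0 D=0 ZF=0 PC=2
First time PC=2: B=4

4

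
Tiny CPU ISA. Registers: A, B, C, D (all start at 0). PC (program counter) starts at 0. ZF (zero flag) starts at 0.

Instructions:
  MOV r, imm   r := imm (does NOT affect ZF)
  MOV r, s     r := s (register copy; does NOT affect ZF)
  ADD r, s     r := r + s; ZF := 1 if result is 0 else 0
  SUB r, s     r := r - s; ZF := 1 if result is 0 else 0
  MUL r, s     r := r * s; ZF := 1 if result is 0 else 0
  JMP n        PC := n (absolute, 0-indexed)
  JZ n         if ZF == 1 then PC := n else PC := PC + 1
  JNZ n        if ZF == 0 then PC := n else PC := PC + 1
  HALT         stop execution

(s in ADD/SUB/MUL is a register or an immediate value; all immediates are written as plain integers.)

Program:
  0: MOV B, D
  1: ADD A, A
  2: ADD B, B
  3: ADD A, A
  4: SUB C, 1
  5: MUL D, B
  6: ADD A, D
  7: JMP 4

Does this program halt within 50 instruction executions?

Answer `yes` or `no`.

Answer: no

Derivation:
Step 1: PC=0 exec 'MOV B, D'. After: A=0 B=0 C=0 D=0 ZF=0 PC=1
Step 2: PC=1 exec 'ADD A, A'. After: A=0 B=0 C=0 D=0 ZF=1 PC=2
Step 3: PC=2 exec 'ADD B, B'. After: A=0 B=0 C=0 D=0 ZF=1 PC=3
Step 4: PC=3 exec 'ADD A, A'. After: A=0 B=0 C=0 D=0 ZF=1 PC=4
Step 5: PC=4 exec 'SUB C, 1'. After: A=0 B=0 C=-1 D=0 ZF=0 PC=5
Step 6: PC=5 exec 'MUL D, B'. After: A=0 B=0 C=-1 D=0 ZF=1 PC=6
Step 7: PC=6 exec 'ADD A, D'. After: A=0 B=0 C=-1 D=0 ZF=1 PC=7
Step 8: PC=7 exec 'JMP 4'. After: A=0 B=0 C=-1 D=0 ZF=1 PC=4
Step 9: PC=4 exec 'SUB C, 1'. After: A=0 B=0 C=-2 D=0 ZF=0 PC=5
Step 10: PC=5 exec 'MUL D, B'. After: A=0 B=0 C=-2 D=0 ZF=1 PC=6
Step 11: PC=6 exec 'ADD A, D'. After: A=0 B=0 C=-2 D=0 ZF=1 PC=7
Step 12: PC=7 exec 'JMP 4'. After: A=0 B=0 C=-2 D=0 ZF=1 PC=4
Step 13: PC=4 exec 'SUB C, 1'. After: A=0 B=0 C=-3 D=0 ZF=0 PC=5
Step 14: PC=5 exec 'MUL D, B'. After: A=0 B=0 C=-3 D=0 ZF=1 PC=6
Step 15: PC=6 exec 'ADD A, D'. After: A=0 B=0 C=-3 D=0 ZF=1 PC=7
After 50 steps: not halted. PC revisits the same instructions with no path to HALT; will never halt.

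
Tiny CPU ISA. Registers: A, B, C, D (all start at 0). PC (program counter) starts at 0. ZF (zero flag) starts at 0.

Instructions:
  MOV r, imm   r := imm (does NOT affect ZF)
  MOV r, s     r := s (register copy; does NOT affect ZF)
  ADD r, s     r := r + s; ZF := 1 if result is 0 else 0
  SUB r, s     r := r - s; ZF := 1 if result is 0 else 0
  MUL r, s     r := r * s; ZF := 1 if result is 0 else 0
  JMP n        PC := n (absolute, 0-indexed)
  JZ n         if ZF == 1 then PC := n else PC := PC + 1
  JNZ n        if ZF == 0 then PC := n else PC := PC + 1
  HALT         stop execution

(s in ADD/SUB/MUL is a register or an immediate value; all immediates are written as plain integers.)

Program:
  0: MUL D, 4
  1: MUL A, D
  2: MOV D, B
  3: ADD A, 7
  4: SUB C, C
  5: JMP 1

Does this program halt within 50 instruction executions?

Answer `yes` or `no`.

Answer: no

Derivation:
Step 1: PC=0 exec 'MUL D, 4'. After: A=0 B=0 C=0 D=0 ZF=1 PC=1
Step 2: PC=1 exec 'MUL A, D'. After: A=0 B=0 C=0 D=0 ZF=1 PC=2
Step 3: PC=2 exec 'MOV D, B'. After: A=0 B=0 C=0 D=0 ZF=1 PC=3
Step 4: PC=3 exec 'ADD A, 7'. After: A=7 B=0 C=0 D=0 ZF=0 PC=4
Step 5: PC=4 exec 'SUB C, C'. After: A=7 B=0 C=0 D=0 ZF=1 PC=5
Step 6: PC=5 exec 'JMP 1'. After: A=7 B=0 C=0 D=0 ZF=1 PC=1
Step 7: PC=1 exec 'MUL A, D'. After: A=0 B=0 C=0 D=0 ZF=1 PC=2
State after step 7 equals state after step 2: the program is in a cycle of length 5 and will never halt.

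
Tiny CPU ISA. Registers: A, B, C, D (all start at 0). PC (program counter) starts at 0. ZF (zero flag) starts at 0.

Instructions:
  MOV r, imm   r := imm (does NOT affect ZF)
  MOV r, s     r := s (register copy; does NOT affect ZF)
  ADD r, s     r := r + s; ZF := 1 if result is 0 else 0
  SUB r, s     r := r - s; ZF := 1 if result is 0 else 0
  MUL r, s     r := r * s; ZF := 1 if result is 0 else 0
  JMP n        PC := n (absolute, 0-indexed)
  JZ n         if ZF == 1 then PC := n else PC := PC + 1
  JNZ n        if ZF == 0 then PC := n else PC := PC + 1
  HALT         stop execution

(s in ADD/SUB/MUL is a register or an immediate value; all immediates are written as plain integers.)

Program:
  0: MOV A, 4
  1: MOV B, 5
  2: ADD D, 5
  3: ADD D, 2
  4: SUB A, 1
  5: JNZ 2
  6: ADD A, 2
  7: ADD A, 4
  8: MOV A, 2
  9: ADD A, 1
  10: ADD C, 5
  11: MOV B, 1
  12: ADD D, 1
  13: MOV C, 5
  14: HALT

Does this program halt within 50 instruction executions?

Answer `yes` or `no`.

Step 1: PC=0 exec 'MOV A, 4'. After: A=4 B=0 C=0 D=0 ZF=0 PC=1
Step 2: PC=1 exec 'MOV B, 5'. After: A=4 B=5 C=0 D=0 ZF=0 PC=2
Step 3: PC=2 exec 'ADD D, 5'. After: A=4 B=5 C=0 D=5 ZF=0 PC=3
Step 4: PC=3 exec 'ADD D, 2'. After: A=4 B=5 C=0 D=7 ZF=0 PC=4
Step 5: PC=4 exec 'SUB A, 1'. After: A=3 B=5 C=0 D=7 ZF=0 PC=5
Step 6: PC=5 exec 'JNZ 2'. After: A=3 B=5 C=0 D=7 ZF=0 PC=2
Step 7: PC=2 exec 'ADD D, 5'. After: A=3 B=5 C=0 D=12 ZF=0 PC=3
Step 8: PC=3 exec 'ADD D, 2'. After: A=3 B=5 C=0 D=14 ZF=0 PC=4
Step 9: PC=4 exec 'SUB A, 1'. After: A=2 B=5 C=0 D=14 ZF=0 PC=5
Step 10: PC=5 exec 'JNZ 2'. After: A=2 B=5 C=0 D=14 ZF=0 PC=2
Step 11: PC=2 exec 'ADD D, 5'. After: A=2 B=5 C=0 D=19 ZF=0 PC=3
Step 12: PC=3 exec 'ADD D, 2'. After: A=2 B=5 C=0 D=21 ZF=0 PC=4
Step 13: PC=4 exec 'SUB A, 1'. After: A=1 B=5 C=0 D=21 ZF=0 PC=5
Step 14: PC=5 exec 'JNZ 2'. After: A=1 B=5 C=0 D=21 ZF=0 PC=2
Step 15: PC=2 exec 'ADD D, 5'. After: A=1 B=5 C=0 D=26 ZF=0 PC=3
Step 16: PC=3 exec 'ADD D, 2'. After: A=1 B=5 C=0 D=28 ZF=0 PC=4
Step 17: PC=4 exec 'SUB A, 1'. After: A=0 B=5 C=0 D=28 ZF=1 PC=5
Step 18: PC=5 exec 'JNZ 2'. After: A=0 B=5 C=0 D=28 ZF=1 PC=6
Step 19: PC=6 exec 'ADD A, 2'. After: A=2 B=5 C=0 D=28 ZF=0 PC=7
Step 20: PC=7 exec 'ADD A, 4'. After: A=6 B=5 C=0 D=28 ZF=0 PC=8
Step 21: PC=8 exec 'MOV A, 2'. After: A=2 B=5 C=0 D=28 ZF=0 PC=9
Step 22: PC=9 exec 'ADD A, 1'. After: A=3 B=5 C=0 D=28 ZF=0 PC=10
Step 23: PC=10 exec 'ADD C, 5'. After: A=3 B=5 C=5 D=28 ZF=0 PC=11
Step 24: PC=11 exec 'MOV B, 1'. After: A=3 B=1 C=5 D=28 ZF=0 PC=12
Step 25: PC=12 exec 'ADD D, 1'. After: A=3 B=1 C=5 D=29 ZF=0 PC=13
Step 26: PC=13 exec 'MOV C, 5'. After: A=3 B=1 C=5 D=29 ZF=0 PC=14
Step 27: PC=14 exec 'HALT'. After: A=3 B=1 C=5 D=29 ZF=0 PC=14 HALTED

Answer: yes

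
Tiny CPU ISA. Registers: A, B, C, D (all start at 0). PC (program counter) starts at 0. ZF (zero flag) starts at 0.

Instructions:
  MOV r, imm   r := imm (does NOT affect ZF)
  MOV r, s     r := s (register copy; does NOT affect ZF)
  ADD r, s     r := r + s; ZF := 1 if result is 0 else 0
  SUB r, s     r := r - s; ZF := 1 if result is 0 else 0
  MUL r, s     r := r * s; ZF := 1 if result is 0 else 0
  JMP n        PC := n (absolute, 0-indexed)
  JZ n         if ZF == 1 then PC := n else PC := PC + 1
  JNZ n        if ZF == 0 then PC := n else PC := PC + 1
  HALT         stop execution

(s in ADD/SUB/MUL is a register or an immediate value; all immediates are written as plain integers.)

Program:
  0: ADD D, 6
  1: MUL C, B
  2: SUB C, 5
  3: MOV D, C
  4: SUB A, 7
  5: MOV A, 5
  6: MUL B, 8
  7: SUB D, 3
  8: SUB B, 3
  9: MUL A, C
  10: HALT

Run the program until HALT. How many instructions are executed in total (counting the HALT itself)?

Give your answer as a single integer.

Step 1: PC=0 exec 'ADD D, 6'. After: A=0 B=0 C=0 D=6 ZF=0 PC=1
Step 2: PC=1 exec 'MUL C, B'. After: A=0 B=0 C=0 D=6 ZF=1 PC=2
Step 3: PC=2 exec 'SUB C, 5'. After: A=0 B=0 C=-5 D=6 ZF=0 PC=3
Step 4: PC=3 exec 'MOV D, C'. After: A=0 B=0 C=-5 D=-5 ZF=0 PC=4
Step 5: PC=4 exec 'SUB A, 7'. After: A=-7 B=0 C=-5 D=-5 ZF=0 PC=5
Step 6: PC=5 exec 'MOV A, 5'. After: A=5 B=0 C=-5 D=-5 ZF=0 PC=6
Step 7: PC=6 exec 'MUL B, 8'. After: A=5 B=0 C=-5 D=-5 ZF=1 PC=7
Step 8: PC=7 exec 'SUB D, 3'. After: A=5 B=0 C=-5 D=-8 ZF=0 PC=8
Step 9: PC=8 exec 'SUB B, 3'. After: A=5 B=-3 C=-5 D=-8 ZF=0 PC=9
Step 10: PC=9 exec 'MUL A, C'. After: A=-25 B=-3 C=-5 D=-8 ZF=0 PC=10
Step 11: PC=10 exec 'HALT'. After: A=-25 B=-3 C=-5 D=-8 ZF=0 PC=10 HALTED
Total instructions executed: 11

Answer: 11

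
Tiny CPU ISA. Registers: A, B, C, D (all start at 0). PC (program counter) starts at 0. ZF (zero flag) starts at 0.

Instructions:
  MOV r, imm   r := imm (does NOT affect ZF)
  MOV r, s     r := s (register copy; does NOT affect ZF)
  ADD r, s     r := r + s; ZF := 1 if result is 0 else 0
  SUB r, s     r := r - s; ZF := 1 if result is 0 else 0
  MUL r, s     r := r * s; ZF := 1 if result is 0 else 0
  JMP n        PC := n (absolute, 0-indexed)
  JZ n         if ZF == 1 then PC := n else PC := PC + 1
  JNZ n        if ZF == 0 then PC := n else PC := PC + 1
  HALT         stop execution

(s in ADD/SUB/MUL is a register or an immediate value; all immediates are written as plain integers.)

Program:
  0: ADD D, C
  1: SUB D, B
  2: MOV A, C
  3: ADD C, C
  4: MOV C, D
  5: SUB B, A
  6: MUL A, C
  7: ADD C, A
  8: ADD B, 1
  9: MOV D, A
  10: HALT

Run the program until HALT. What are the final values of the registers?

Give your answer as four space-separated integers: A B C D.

Answer: 0 1 0 0

Derivation:
Step 1: PC=0 exec 'ADD D, C'. After: A=0 B=0 C=0 D=0 ZF=1 PC=1
Step 2: PC=1 exec 'SUB D, B'. After: A=0 B=0 C=0 D=0 ZF=1 PC=2
Step 3: PC=2 exec 'MOV A, C'. After: A=0 B=0 C=0 D=0 ZF=1 PC=3
Step 4: PC=3 exec 'ADD C, C'. After: A=0 B=0 C=0 D=0 ZF=1 PC=4
Step 5: PC=4 exec 'MOV C, D'. After: A=0 B=0 C=0 D=0 ZF=1 PC=5
Step 6: PC=5 exec 'SUB B, A'. After: A=0 B=0 C=0 D=0 ZF=1 PC=6
Step 7: PC=6 exec 'MUL A, C'. After: A=0 B=0 C=0 D=0 ZF=1 PC=7
Step 8: PC=7 exec 'ADD C, A'. After: A=0 B=0 C=0 D=0 ZF=1 PC=8
Step 9: PC=8 exec 'ADD B, 1'. After: A=0 B=1 C=0 D=0 ZF=0 PC=9
Step 10: PC=9 exec 'MOV D, A'. After: A=0 B=1 C=0 D=0 ZF=0 PC=10
Step 11: PC=10 exec 'HALT'. After: A=0 B=1 C=0 D=0 ZF=0 PC=10 HALTED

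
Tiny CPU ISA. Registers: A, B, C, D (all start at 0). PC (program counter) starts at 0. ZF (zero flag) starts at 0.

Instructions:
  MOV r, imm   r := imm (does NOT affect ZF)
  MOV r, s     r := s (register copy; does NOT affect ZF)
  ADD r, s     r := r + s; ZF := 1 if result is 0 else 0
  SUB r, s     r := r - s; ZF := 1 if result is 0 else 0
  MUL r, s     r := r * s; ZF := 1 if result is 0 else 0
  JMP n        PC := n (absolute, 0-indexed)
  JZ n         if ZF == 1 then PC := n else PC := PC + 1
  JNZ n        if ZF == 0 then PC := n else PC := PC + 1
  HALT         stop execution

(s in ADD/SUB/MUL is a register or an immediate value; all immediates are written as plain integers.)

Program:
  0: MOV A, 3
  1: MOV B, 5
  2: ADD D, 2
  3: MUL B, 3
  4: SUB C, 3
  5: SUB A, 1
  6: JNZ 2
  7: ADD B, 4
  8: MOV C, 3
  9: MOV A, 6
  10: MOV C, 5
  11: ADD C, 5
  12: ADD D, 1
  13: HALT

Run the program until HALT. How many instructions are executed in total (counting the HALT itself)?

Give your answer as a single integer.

Answer: 24

Derivation:
Step 1: PC=0 exec 'MOV A, 3'. After: A=3 B=0 C=0 D=0 ZF=0 PC=1
Step 2: PC=1 exec 'MOV B, 5'. After: A=3 B=5 C=0 D=0 ZF=0 PC=2
Step 3: PC=2 exec 'ADD D, 2'. After: A=3 B=5 C=0 D=2 ZF=0 PC=3
Step 4: PC=3 exec 'MUL B, 3'. After: A=3 B=15 C=0 D=2 ZF=0 PC=4
Step 5: PC=4 exec 'SUB C, 3'. After: A=3 B=15 C=-3 D=2 ZF=0 PC=5
Step 6: PC=5 exec 'SUB A, 1'. After: A=2 B=15 C=-3 D=2 ZF=0 PC=6
Step 7: PC=6 exec 'JNZ 2'. After: A=2 B=15 C=-3 D=2 ZF=0 PC=2
Step 8: PC=2 exec 'ADD D, 2'. After: A=2 B=15 C=-3 D=4 ZF=0 PC=3
Step 9: PC=3 exec 'MUL B, 3'. After: A=2 B=45 C=-3 D=4 ZF=0 PC=4
Step 10: PC=4 exec 'SUB C, 3'. After: A=2 B=45 C=-6 D=4 ZF=0 PC=5
Step 11: PC=5 exec 'SUB A, 1'. After: A=1 B=45 C=-6 D=4 ZF=0 PC=6
Step 12: PC=6 exec 'JNZ 2'. After: A=1 B=45 C=-6 D=4 ZF=0 PC=2
Step 13: PC=2 exec 'ADD D, 2'. After: A=1 B=45 C=-6 D=6 ZF=0 PC=3
Step 14: PC=3 exec 'MUL B, 3'. After: A=1 B=135 C=-6 D=6 ZF=0 PC=4
Step 15: PC=4 exec 'SUB C, 3'. After: A=1 B=135 C=-9 D=6 ZF=0 PC=5
Step 16: PC=5 exec 'SUB A, 1'. After: A=0 B=135 C=-9 D=6 ZF=1 PC=6
Step 17: PC=6 exec 'JNZ 2'. After: A=0 B=135 C=-9 D=6 ZF=1 PC=7
Step 18: PC=7 exec 'ADD B, 4'. After: A=0 B=139 C=-9 D=6 ZF=0 PC=8
Step 19: PC=8 exec 'MOV C, 3'. After: A=0 B=139 C=3 D=6 ZF=0 PC=9
Step 20: PC=9 exec 'MOV A, 6'. After: A=6 B=139 C=3 D=6 ZF=0 PC=10
Step 21: PC=10 exec 'MOV C, 5'. After: A=6 B=139 C=5 D=6 ZF=0 PC=11
Step 22: PC=11 exec 'ADD C, 5'. After: A=6 B=139 C=10 D=6 ZF=0 PC=12
Step 23: PC=12 exec 'ADD D, 1'. After: A=6 B=139 C=10 D=7 ZF=0 PC=13
Step 24: PC=13 exec 'HALT'. After: A=6 B=139 C=10 D=7 ZF=0 PC=13 HALTED
Total instructions executed: 24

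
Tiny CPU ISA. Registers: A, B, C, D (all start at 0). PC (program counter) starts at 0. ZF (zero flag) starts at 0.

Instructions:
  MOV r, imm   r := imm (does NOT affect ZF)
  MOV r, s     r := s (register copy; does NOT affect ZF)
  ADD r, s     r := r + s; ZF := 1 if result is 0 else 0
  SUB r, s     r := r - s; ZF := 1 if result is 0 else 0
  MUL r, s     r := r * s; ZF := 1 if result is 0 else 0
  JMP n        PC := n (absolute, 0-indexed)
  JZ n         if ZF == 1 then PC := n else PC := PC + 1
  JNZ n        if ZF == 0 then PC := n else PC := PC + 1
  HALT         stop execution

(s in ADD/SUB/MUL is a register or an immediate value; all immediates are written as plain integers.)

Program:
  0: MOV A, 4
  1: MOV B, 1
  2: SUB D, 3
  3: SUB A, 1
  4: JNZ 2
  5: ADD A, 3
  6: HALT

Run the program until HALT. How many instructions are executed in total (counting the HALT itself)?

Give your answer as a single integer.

Answer: 16

Derivation:
Step 1: PC=0 exec 'MOV A, 4'. After: A=4 B=0 C=0 D=0 ZF=0 PC=1
Step 2: PC=1 exec 'MOV B, 1'. After: A=4 B=1 C=0 D=0 ZF=0 PC=2
Step 3: PC=2 exec 'SUB D, 3'. After: A=4 B=1 C=0 D=-3 ZF=0 PC=3
Step 4: PC=3 exec 'SUB A, 1'. After: A=3 B=1 C=0 D=-3 ZF=0 PC=4
Step 5: PC=4 exec 'JNZ 2'. After: A=3 B=1 C=0 D=-3 ZF=0 PC=2
Step 6: PC=2 exec 'SUB D, 3'. After: A=3 B=1 C=0 D=-6 ZF=0 PC=3
Step 7: PC=3 exec 'SUB A, 1'. After: A=2 B=1 C=0 D=-6 ZF=0 PC=4
Step 8: PC=4 exec 'JNZ 2'. After: A=2 B=1 C=0 D=-6 ZF=0 PC=2
Step 9: PC=2 exec 'SUB D, 3'. After: A=2 B=1 C=0 D=-9 ZF=0 PC=3
Step 10: PC=3 exec 'SUB A, 1'. After: A=1 B=1 C=0 D=-9 ZF=0 PC=4
Step 11: PC=4 exec 'JNZ 2'. After: A=1 B=1 C=0 D=-9 ZF=0 PC=2
Step 12: PC=2 exec 'SUB D, 3'. After: A=1 B=1 C=0 D=-12 ZF=0 PC=3
Step 13: PC=3 exec 'SUB A, 1'. After: A=0 B=1 C=0 D=-12 ZF=1 PC=4
Step 14: PC=4 exec 'JNZ 2'. After: A=0 B=1 C=0 D=-12 ZF=1 PC=5
Step 15: PC=5 exec 'ADD A, 3'. After: A=3 B=1 C=0 D=-12 ZF=0 PC=6
Step 16: PC=6 exec 'HALT'. After: A=3 B=1 C=0 D=-12 ZF=0 PC=6 HALTED
Total instructions executed: 16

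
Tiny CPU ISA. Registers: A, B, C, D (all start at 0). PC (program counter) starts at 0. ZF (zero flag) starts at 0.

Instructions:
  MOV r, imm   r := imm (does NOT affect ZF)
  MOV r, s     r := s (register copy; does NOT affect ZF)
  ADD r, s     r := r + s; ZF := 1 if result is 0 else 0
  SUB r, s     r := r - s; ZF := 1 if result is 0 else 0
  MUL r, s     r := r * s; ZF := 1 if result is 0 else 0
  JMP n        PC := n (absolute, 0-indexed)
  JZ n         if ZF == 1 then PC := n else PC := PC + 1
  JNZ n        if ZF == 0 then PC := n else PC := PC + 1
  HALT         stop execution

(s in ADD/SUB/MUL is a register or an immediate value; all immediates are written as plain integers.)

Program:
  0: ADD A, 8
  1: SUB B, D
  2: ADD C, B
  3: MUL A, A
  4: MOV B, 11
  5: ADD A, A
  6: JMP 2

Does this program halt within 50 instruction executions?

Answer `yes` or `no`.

Answer: no

Derivation:
Step 1: PC=0 exec 'ADD A, 8'. After: A=8 B=0 C=0 D=0 ZF=0 PC=1
Step 2: PC=1 exec 'SUB B, D'. After: A=8 B=0 C=0 D=0 ZF=1 PC=2
Step 3: PC=2 exec 'ADD C, B'. After: A=8 B=0 C=0 D=0 ZF=1 PC=3
Step 4: PC=3 exec 'MUL A, A'. After: A=64 B=0 C=0 D=0 ZF=0 PC=4
Step 5: PC=4 exec 'MOV B, 11'. After: A=64 B=11 C=0 D=0 ZF=0 PC=5
Step 6: PC=5 exec 'ADD A, A'. After: A=128 B=11 C=0 D=0 ZF=0 PC=6
Step 7: PC=6 exec 'JMP 2'. After: A=128 B=11 C=0 D=0 ZF=0 PC=2
Step 8: PC=2 exec 'ADD C, B'. After: A=128 B=11 C=11 D=0 ZF=0 PC=3
Step 9: PC=3 exec 'MUL A, A'. After: A=16384 B=11 C=11 D=0 ZF=0 PC=4
Step 10: PC=4 exec 'MOV B, 11'. After: A=16384 B=11 C=11 D=0 ZF=0 PC=5
Step 11: PC=5 exec 'ADD A, A'. After: A=32768 B=11 C=11 D=0 ZF=0 PC=6
Step 12: PC=6 exec 'JMP 2'. After: A=32768 B=11 C=11 D=0 ZF=0 PC=2
Step 13: PC=2 exec 'ADD C, B'. After: A=32768 B=11 C=22 D=0 ZF=0 PC=3
Step 14: PC=3 exec 'MUL A, A'. After: A=1073741824 B=11 C=22 D=0 ZF=0 PC=4
Step 15: PC=4 exec 'MOV B, 11'. After: A=1073741824 B=11 C=22 D=0 ZF=0 PC=5
After 50 steps: not halted. PC revisits the same instructions with no path to HALT; will never halt.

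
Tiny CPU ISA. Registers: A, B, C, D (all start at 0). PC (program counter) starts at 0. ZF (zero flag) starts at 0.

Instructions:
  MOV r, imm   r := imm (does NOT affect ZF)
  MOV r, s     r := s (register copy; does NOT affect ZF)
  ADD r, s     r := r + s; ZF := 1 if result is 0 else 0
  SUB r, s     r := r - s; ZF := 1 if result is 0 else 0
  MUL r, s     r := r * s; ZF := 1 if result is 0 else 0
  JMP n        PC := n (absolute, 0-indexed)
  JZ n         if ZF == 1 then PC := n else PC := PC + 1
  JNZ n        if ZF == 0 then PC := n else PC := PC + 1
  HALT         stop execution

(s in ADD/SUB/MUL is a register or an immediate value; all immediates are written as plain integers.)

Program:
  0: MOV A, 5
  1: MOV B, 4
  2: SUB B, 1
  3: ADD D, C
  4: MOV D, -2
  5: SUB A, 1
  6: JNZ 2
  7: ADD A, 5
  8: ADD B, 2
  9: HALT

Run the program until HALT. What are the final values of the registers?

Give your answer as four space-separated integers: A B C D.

Answer: 5 1 0 -2

Derivation:
Step 1: PC=0 exec 'MOV A, 5'. After: A=5 B=0 C=0 D=0 ZF=0 PC=1
Step 2: PC=1 exec 'MOV B, 4'. After: A=5 B=4 C=0 D=0 ZF=0 PC=2
Step 3: PC=2 exec 'SUB B, 1'. After: A=5 B=3 C=0 D=0 ZF=0 PC=3
Step 4: PC=3 exec 'ADD D, C'. After: A=5 B=3 C=0 D=0 ZF=1 PC=4
Step 5: PC=4 exec 'MOV D, -2'. After: A=5 B=3 C=0 D=-2 ZF=1 PC=5
Step 6: PC=5 exec 'SUB A, 1'. After: A=4 B=3 C=0 D=-2 ZF=0 PC=6
Step 7: PC=6 exec 'JNZ 2'. After: A=4 B=3 C=0 D=-2 ZF=0 PC=2
Step 8: PC=2 exec 'SUB B, 1'. After: A=4 B=2 C=0 D=-2 ZF=0 PC=3
Step 9: PC=3 exec 'ADD D, C'. After: A=4 B=2 C=0 D=-2 ZF=0 PC=4
Step 10: PC=4 exec 'MOV D, -2'. After: A=4 B=2 C=0 D=-2 ZF=0 PC=5
Step 11: PC=5 exec 'SUB A, 1'. After: A=3 B=2 C=0 D=-2 ZF=0 PC=6
Step 12: PC=6 exec 'JNZ 2'. After: A=3 B=2 C=0 D=-2 ZF=0 PC=2
Step 13: PC=2 exec 'SUB B, 1'. After: A=3 B=1 C=0 D=-2 ZF=0 PC=3
Step 14: PC=3 exec 'ADD D, C'. After: A=3 B=1 C=0 D=-2 ZF=0 PC=4
Step 15: PC=4 exec 'MOV D, -2'. After: A=3 B=1 C=0 D=-2 ZF=0 PC=5
Step 16: PC=5 exec 'SUB A, 1'. After: A=2 B=1 C=0 D=-2 ZF=0 PC=6
Step 17: PC=6 exec 'JNZ 2'. After: A=2 B=1 C=0 D=-2 ZF=0 PC=2
Step 18: PC=2 exec 'SUB B, 1'. After: A=2 B=0 C=0 D=-2 ZF=1 PC=3
Step 19: PC=3 exec 'ADD D, C'. After: A=2 B=0 C=0 D=-2 ZF=0 PC=4
Step 20: PC=4 exec 'MOV D, -2'. After: A=2 B=0 C=0 D=-2 ZF=0 PC=5
Step 21: PC=5 exec 'SUB A, 1'. After: A=1 B=0 C=0 D=-2 ZF=0 PC=6
Step 22: PC=6 exec 'JNZ 2'. After: A=1 B=0 C=0 D=-2 ZF=0 PC=2
Step 23: PC=2 exec 'SUB B, 1'. After: A=1 B=-1 C=0 D=-2 ZF=0 PC=3
Step 24: PC=3 exec 'ADD D, C'. After: A=1 B=-1 C=0 D=-2 ZF=0 PC=4
Step 25: PC=4 exec 'MOV D, -2'. After: A=1 B=-1 C=0 D=-2 ZF=0 PC=5
Step 26: PC=5 exec 'SUB A, 1'. After: A=0 B=-1 C=0 D=-2 ZF=1 PC=6
Step 27: PC=6 exec 'JNZ 2'. After: A=0 B=-1 C=0 D=-2 ZF=1 PC=7
Step 28: PC=7 exec 'ADD A, 5'. After: A=5 B=-1 C=0 D=-2 ZF=0 PC=8
Step 29: PC=8 exec 'ADD B, 2'. After: A=5 B=1 C=0 D=-2 ZF=0 PC=9
Step 30: PC=9 exec 'HALT'. After: A=5 B=1 C=0 D=-2 ZF=0 PC=9 HALTED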